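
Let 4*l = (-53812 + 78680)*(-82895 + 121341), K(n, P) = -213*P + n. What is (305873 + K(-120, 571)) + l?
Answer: 239202912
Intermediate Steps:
K(n, P) = n - 213*P
l = 239018782 (l = ((-53812 + 78680)*(-82895 + 121341))/4 = (24868*38446)/4 = (¼)*956075128 = 239018782)
(305873 + K(-120, 571)) + l = (305873 + (-120 - 213*571)) + 239018782 = (305873 + (-120 - 121623)) + 239018782 = (305873 - 121743) + 239018782 = 184130 + 239018782 = 239202912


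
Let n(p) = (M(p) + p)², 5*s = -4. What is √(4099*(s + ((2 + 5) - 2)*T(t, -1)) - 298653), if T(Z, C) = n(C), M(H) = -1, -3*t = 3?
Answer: I*√5498805/5 ≈ 468.99*I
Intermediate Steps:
t = -1 (t = -⅓*3 = -1)
s = -⅘ (s = (⅕)*(-4) = -⅘ ≈ -0.80000)
n(p) = (-1 + p)²
T(Z, C) = (-1 + C)²
√(4099*(s + ((2 + 5) - 2)*T(t, -1)) - 298653) = √(4099*(-⅘ + ((2 + 5) - 2)*(-1 - 1)²) - 298653) = √(4099*(-⅘ + (7 - 2)*(-2)²) - 298653) = √(4099*(-⅘ + 5*4) - 298653) = √(4099*(-⅘ + 20) - 298653) = √(4099*(96/5) - 298653) = √(393504/5 - 298653) = √(-1099761/5) = I*√5498805/5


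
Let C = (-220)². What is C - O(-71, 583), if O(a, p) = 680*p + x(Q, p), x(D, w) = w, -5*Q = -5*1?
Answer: -348623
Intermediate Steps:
Q = 1 (Q = -(-1) = -⅕*(-5) = 1)
O(a, p) = 681*p (O(a, p) = 680*p + p = 681*p)
C = 48400
C - O(-71, 583) = 48400 - 681*583 = 48400 - 1*397023 = 48400 - 397023 = -348623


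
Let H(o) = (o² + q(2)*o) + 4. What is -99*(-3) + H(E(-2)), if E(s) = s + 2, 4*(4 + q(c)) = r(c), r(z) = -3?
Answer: 301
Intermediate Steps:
q(c) = -19/4 (q(c) = -4 + (¼)*(-3) = -4 - ¾ = -19/4)
E(s) = 2 + s
H(o) = 4 + o² - 19*o/4 (H(o) = (o² - 19*o/4) + 4 = 4 + o² - 19*o/4)
-99*(-3) + H(E(-2)) = -99*(-3) + (4 + (2 - 2)² - 19*(2 - 2)/4) = 297 + (4 + 0² - 19/4*0) = 297 + (4 + 0 + 0) = 297 + 4 = 301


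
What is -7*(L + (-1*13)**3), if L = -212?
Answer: 16863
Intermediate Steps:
-7*(L + (-1*13)**3) = -7*(-212 + (-1*13)**3) = -7*(-212 + (-13)**3) = -7*(-212 - 2197) = -7*(-2409) = 16863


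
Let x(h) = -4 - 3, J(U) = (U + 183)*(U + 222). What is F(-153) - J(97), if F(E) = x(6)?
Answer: -89327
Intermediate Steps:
J(U) = (183 + U)*(222 + U)
x(h) = -7
F(E) = -7
F(-153) - J(97) = -7 - (40626 + 97² + 405*97) = -7 - (40626 + 9409 + 39285) = -7 - 1*89320 = -7 - 89320 = -89327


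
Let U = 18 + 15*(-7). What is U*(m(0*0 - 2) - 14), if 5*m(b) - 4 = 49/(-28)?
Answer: 23577/20 ≈ 1178.8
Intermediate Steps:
m(b) = 9/20 (m(b) = 4/5 + (49/(-28))/5 = 4/5 + (49*(-1/28))/5 = 4/5 + (1/5)*(-7/4) = 4/5 - 7/20 = 9/20)
U = -87 (U = 18 - 105 = -87)
U*(m(0*0 - 2) - 14) = -87*(9/20 - 14) = -87*(-271/20) = 23577/20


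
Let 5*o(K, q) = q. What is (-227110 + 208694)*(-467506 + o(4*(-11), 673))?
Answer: 43035558512/5 ≈ 8.6071e+9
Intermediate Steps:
o(K, q) = q/5
(-227110 + 208694)*(-467506 + o(4*(-11), 673)) = (-227110 + 208694)*(-467506 + (1/5)*673) = -18416*(-467506 + 673/5) = -18416*(-2336857/5) = 43035558512/5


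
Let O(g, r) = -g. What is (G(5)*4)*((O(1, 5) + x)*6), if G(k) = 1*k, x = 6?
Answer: 600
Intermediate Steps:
G(k) = k
(G(5)*4)*((O(1, 5) + x)*6) = (5*4)*((-1*1 + 6)*6) = 20*((-1 + 6)*6) = 20*(5*6) = 20*30 = 600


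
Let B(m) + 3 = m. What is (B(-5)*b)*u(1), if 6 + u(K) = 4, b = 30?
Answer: 480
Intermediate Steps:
u(K) = -2 (u(K) = -6 + 4 = -2)
B(m) = -3 + m
(B(-5)*b)*u(1) = ((-3 - 5)*30)*(-2) = -8*30*(-2) = -240*(-2) = 480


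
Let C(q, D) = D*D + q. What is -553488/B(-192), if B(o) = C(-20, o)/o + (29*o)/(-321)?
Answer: 2842714368/896489 ≈ 3170.9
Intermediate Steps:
C(q, D) = q + D**2 (C(q, D) = D**2 + q = q + D**2)
B(o) = -29*o/321 + (-20 + o**2)/o (B(o) = (-20 + o**2)/o + (29*o)/(-321) = (-20 + o**2)/o + (29*o)*(-1/321) = (-20 + o**2)/o - 29*o/321 = -29*o/321 + (-20 + o**2)/o)
-553488/B(-192) = -553488/(-20/(-192) + (292/321)*(-192)) = -553488/(-20*(-1/192) - 18688/107) = -553488/(5/48 - 18688/107) = -553488/(-896489/5136) = -553488*(-5136/896489) = 2842714368/896489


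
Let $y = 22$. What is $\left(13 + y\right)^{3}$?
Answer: $42875$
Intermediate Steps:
$\left(13 + y\right)^{3} = \left(13 + 22\right)^{3} = 35^{3} = 42875$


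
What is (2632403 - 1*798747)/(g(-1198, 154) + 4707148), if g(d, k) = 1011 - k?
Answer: 1833656/4708005 ≈ 0.38948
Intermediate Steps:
(2632403 - 1*798747)/(g(-1198, 154) + 4707148) = (2632403 - 1*798747)/((1011 - 1*154) + 4707148) = (2632403 - 798747)/((1011 - 154) + 4707148) = 1833656/(857 + 4707148) = 1833656/4708005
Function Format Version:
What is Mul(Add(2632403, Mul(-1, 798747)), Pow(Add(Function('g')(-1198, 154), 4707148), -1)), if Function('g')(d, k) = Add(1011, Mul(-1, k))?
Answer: Rational(1833656, 4708005) ≈ 0.38948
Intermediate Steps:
Mul(Add(2632403, Mul(-1, 798747)), Pow(Add(Function('g')(-1198, 154), 4707148), -1)) = Mul(Add(2632403, Mul(-1, 798747)), Pow(Add(Add(1011, Mul(-1, 154)), 4707148), -1)) = Mul(Add(2632403, -798747), Pow(Add(Add(1011, -154), 4707148), -1)) = Mul(1833656, Pow(Add(857, 4707148), -1)) = Mul(1833656, Pow(4708005, -1)) = Mul(1833656, Rational(1, 4708005)) = Rational(1833656, 4708005)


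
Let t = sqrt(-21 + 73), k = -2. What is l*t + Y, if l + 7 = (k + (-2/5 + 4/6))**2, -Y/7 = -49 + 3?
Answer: 322 - 1798*sqrt(13)/225 ≈ 293.19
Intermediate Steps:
Y = 322 (Y = -7*(-49 + 3) = -7*(-46) = 322)
l = -899/225 (l = -7 + (-2 + (-2/5 + 4/6))**2 = -7 + (-2 + (-2*1/5 + 4*(1/6)))**2 = -7 + (-2 + (-2/5 + 2/3))**2 = -7 + (-2 + 4/15)**2 = -7 + (-26/15)**2 = -7 + 676/225 = -899/225 ≈ -3.9956)
t = 2*sqrt(13) (t = sqrt(52) = 2*sqrt(13) ≈ 7.2111)
l*t + Y = -1798*sqrt(13)/225 + 322 = 322 - 1798*sqrt(13)/225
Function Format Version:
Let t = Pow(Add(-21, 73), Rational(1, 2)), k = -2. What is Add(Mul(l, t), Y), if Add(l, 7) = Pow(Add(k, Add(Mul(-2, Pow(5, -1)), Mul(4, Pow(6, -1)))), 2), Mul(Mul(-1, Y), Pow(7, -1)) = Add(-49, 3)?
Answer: Add(322, Mul(Rational(-1798, 225), Pow(13, Rational(1, 2)))) ≈ 293.19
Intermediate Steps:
Y = 322 (Y = Mul(-7, Add(-49, 3)) = Mul(-7, -46) = 322)
l = Rational(-899, 225) (l = Add(-7, Pow(Add(-2, Add(Mul(-2, Pow(5, -1)), Mul(4, Pow(6, -1)))), 2)) = Add(-7, Pow(Add(-2, Add(Mul(-2, Rational(1, 5)), Mul(4, Rational(1, 6)))), 2)) = Add(-7, Pow(Add(-2, Add(Rational(-2, 5), Rational(2, 3))), 2)) = Add(-7, Pow(Add(-2, Rational(4, 15)), 2)) = Add(-7, Pow(Rational(-26, 15), 2)) = Add(-7, Rational(676, 225)) = Rational(-899, 225) ≈ -3.9956)
t = Mul(2, Pow(13, Rational(1, 2))) (t = Pow(52, Rational(1, 2)) = Mul(2, Pow(13, Rational(1, 2))) ≈ 7.2111)
Add(Mul(l, t), Y) = Add(Mul(Rational(-899, 225), Mul(2, Pow(13, Rational(1, 2)))), 322) = Add(Mul(Rational(-1798, 225), Pow(13, Rational(1, 2))), 322) = Add(322, Mul(Rational(-1798, 225), Pow(13, Rational(1, 2))))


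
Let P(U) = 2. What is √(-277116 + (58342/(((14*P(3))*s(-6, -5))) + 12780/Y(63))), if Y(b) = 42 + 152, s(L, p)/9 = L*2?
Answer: 11*I*√1368194279214/24444 ≈ 526.37*I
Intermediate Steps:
s(L, p) = 18*L (s(L, p) = 9*(L*2) = 9*(2*L) = 18*L)
Y(b) = 194
√(-277116 + (58342/(((14*P(3))*s(-6, -5))) + 12780/Y(63))) = √(-277116 + (58342/(((14*2)*(18*(-6)))) + 12780/194)) = √(-277116 + (58342/((28*(-108))) + 12780*(1/194))) = √(-277116 + (58342/(-3024) + 6390/97)) = √(-277116 + (58342*(-1/3024) + 6390/97)) = √(-277116 + (-29171/1512 + 6390/97)) = √(-277116 + 6832093/146664) = √(-40636108931/146664) = 11*I*√1368194279214/24444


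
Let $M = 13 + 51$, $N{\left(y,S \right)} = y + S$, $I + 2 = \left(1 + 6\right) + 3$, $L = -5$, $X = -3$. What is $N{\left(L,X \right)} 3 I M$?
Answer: $-12288$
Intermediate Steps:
$I = 8$ ($I = -2 + \left(\left(1 + 6\right) + 3\right) = -2 + \left(7 + 3\right) = -2 + 10 = 8$)
$N{\left(y,S \right)} = S + y$
$M = 64$
$N{\left(L,X \right)} 3 I M = \left(-3 - 5\right) 3 \cdot 8 \cdot 64 = \left(-8\right) 3 \cdot 8 \cdot 64 = \left(-24\right) 8 \cdot 64 = \left(-192\right) 64 = -12288$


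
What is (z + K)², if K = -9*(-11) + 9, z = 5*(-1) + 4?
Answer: 11449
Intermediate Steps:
z = -1 (z = -5 + 4 = -1)
K = 108 (K = 99 + 9 = 108)
(z + K)² = (-1 + 108)² = 107² = 11449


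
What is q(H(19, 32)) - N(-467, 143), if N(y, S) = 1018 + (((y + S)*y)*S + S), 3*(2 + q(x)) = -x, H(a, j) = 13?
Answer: -64914634/3 ≈ -2.1638e+7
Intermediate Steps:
q(x) = -2 - x/3 (q(x) = -2 + (-x)/3 = -2 - x/3)
N(y, S) = 1018 + S + S*y*(S + y) (N(y, S) = 1018 + (((S + y)*y)*S + S) = 1018 + ((y*(S + y))*S + S) = 1018 + (S*y*(S + y) + S) = 1018 + (S + S*y*(S + y)) = 1018 + S + S*y*(S + y))
q(H(19, 32)) - N(-467, 143) = (-2 - ⅓*13) - (1018 + 143 + 143*(-467)² - 467*143²) = (-2 - 13/3) - (1018 + 143 + 143*218089 - 467*20449) = -19/3 - (1018 + 143 + 31186727 - 9549683) = -19/3 - 1*21638205 = -19/3 - 21638205 = -64914634/3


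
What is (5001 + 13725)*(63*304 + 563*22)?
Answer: 590580588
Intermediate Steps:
(5001 + 13725)*(63*304 + 563*22) = 18726*(19152 + 12386) = 18726*31538 = 590580588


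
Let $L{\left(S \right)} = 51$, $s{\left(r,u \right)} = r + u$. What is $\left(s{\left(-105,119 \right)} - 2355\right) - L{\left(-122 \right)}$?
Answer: $-2392$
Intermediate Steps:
$\left(s{\left(-105,119 \right)} - 2355\right) - L{\left(-122 \right)} = \left(\left(-105 + 119\right) - 2355\right) - 51 = \left(14 - 2355\right) - 51 = -2341 - 51 = -2392$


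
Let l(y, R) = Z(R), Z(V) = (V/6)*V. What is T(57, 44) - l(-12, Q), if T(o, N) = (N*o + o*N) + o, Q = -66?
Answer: 4347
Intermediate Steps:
Z(V) = V**2/6 (Z(V) = (V*(1/6))*V = (V/6)*V = V**2/6)
T(o, N) = o + 2*N*o (T(o, N) = (N*o + N*o) + o = 2*N*o + o = o + 2*N*o)
l(y, R) = R**2/6
T(57, 44) - l(-12, Q) = 57*(1 + 2*44) - (-66)**2/6 = 57*(1 + 88) - 4356/6 = 57*89 - 1*726 = 5073 - 726 = 4347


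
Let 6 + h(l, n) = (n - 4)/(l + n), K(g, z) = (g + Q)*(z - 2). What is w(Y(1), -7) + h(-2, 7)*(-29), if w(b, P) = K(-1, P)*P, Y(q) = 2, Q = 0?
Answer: 468/5 ≈ 93.600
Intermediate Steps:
K(g, z) = g*(-2 + z) (K(g, z) = (g + 0)*(z - 2) = g*(-2 + z))
w(b, P) = P*(2 - P) (w(b, P) = (-(-2 + P))*P = (2 - P)*P = P*(2 - P))
h(l, n) = -6 + (-4 + n)/(l + n) (h(l, n) = -6 + (n - 4)/(l + n) = -6 + (-4 + n)/(l + n))
w(Y(1), -7) + h(-2, 7)*(-29) = -7*(2 - 1*(-7)) + ((-4 - 6*(-2) - 5*7)/(-2 + 7))*(-29) = -7*(2 + 7) + ((-4 + 12 - 35)/5)*(-29) = -7*9 + ((1/5)*(-27))*(-29) = -63 - 27/5*(-29) = -63 + 783/5 = 468/5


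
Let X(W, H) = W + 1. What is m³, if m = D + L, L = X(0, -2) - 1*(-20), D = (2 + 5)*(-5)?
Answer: -2744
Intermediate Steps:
X(W, H) = 1 + W
D = -35 (D = 7*(-5) = -35)
L = 21 (L = (1 + 0) - 1*(-20) = 1 + 20 = 21)
m = -14 (m = -35 + 21 = -14)
m³ = (-14)³ = -2744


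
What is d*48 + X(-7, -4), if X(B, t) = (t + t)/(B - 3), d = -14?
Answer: -3356/5 ≈ -671.20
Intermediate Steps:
X(B, t) = 2*t/(-3 + B) (X(B, t) = (2*t)/(-3 + B) = 2*t/(-3 + B))
d*48 + X(-7, -4) = -14*48 + 2*(-4)/(-3 - 7) = -672 + 2*(-4)/(-10) = -672 + 2*(-4)*(-⅒) = -672 + ⅘ = -3356/5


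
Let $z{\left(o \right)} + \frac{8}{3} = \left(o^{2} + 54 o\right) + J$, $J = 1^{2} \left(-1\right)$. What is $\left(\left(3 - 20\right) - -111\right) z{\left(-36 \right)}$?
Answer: $- \frac{183770}{3} \approx -61257.0$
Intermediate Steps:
$J = -1$ ($J = 1 \left(-1\right) = -1$)
$z{\left(o \right)} = - \frac{11}{3} + o^{2} + 54 o$ ($z{\left(o \right)} = - \frac{8}{3} - \left(1 - o^{2} - 54 o\right) = - \frac{8}{3} + \left(-1 + o^{2} + 54 o\right) = - \frac{11}{3} + o^{2} + 54 o$)
$\left(\left(3 - 20\right) - -111\right) z{\left(-36 \right)} = \left(\left(3 - 20\right) - -111\right) \left(- \frac{11}{3} + \left(-36\right)^{2} + 54 \left(-36\right)\right) = \left(\left(3 - 20\right) + 111\right) \left(- \frac{11}{3} + 1296 - 1944\right) = \left(-17 + 111\right) \left(- \frac{1955}{3}\right) = 94 \left(- \frac{1955}{3}\right) = - \frac{183770}{3}$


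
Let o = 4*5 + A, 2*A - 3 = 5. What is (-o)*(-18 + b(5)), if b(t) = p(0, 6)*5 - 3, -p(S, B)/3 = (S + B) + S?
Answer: 2664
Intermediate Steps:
A = 4 (A = 3/2 + (1/2)*5 = 3/2 + 5/2 = 4)
p(S, B) = -6*S - 3*B (p(S, B) = -3*((S + B) + S) = -3*((B + S) + S) = -3*(B + 2*S) = -6*S - 3*B)
b(t) = -93 (b(t) = (-6*0 - 3*6)*5 - 3 = (0 - 18)*5 - 3 = -18*5 - 3 = -90 - 3 = -93)
o = 24 (o = 4*5 + 4 = 20 + 4 = 24)
(-o)*(-18 + b(5)) = (-1*24)*(-18 - 93) = -24*(-111) = 2664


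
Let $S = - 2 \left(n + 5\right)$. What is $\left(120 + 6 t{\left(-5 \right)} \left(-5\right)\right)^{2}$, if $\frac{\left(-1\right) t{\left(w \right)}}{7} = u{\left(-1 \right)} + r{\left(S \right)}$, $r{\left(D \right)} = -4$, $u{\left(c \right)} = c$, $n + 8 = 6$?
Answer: $864900$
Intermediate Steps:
$n = -2$ ($n = -8 + 6 = -2$)
$S = -6$ ($S = - 2 \left(-2 + 5\right) = \left(-2\right) 3 = -6$)
$t{\left(w \right)} = 35$ ($t{\left(w \right)} = - 7 \left(-1 - 4\right) = \left(-7\right) \left(-5\right) = 35$)
$\left(120 + 6 t{\left(-5 \right)} \left(-5\right)\right)^{2} = \left(120 + 6 \cdot 35 \left(-5\right)\right)^{2} = \left(120 + 210 \left(-5\right)\right)^{2} = \left(120 - 1050\right)^{2} = \left(-930\right)^{2} = 864900$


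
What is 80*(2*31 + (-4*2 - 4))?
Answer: 4000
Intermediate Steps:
80*(2*31 + (-4*2 - 4)) = 80*(62 + (-8 - 4)) = 80*(62 - 12) = 80*50 = 4000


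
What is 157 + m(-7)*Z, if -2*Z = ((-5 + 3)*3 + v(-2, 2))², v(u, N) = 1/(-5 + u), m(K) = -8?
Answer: 15089/49 ≈ 307.94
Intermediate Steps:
Z = -1849/98 (Z = -((-5 + 3)*3 + 1/(-5 - 2))²/2 = -(-2*3 + 1/(-7))²/2 = -(-6 - ⅐)²/2 = -(-43/7)²/2 = -½*1849/49 = -1849/98 ≈ -18.867)
157 + m(-7)*Z = 157 - 8*(-1849/98) = 157 + 7396/49 = 15089/49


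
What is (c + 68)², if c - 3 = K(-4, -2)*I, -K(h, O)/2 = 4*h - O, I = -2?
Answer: 225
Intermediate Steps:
K(h, O) = -8*h + 2*O (K(h, O) = -2*(4*h - O) = -2*(-O + 4*h) = -8*h + 2*O)
c = -53 (c = 3 + (-8*(-4) + 2*(-2))*(-2) = 3 + (32 - 4)*(-2) = 3 + 28*(-2) = 3 - 56 = -53)
(c + 68)² = (-53 + 68)² = 15² = 225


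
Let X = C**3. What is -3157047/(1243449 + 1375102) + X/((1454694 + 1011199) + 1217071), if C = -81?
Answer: -13018895809299/9644029065164 ≈ -1.3499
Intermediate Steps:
X = -531441 (X = (-81)**3 = -531441)
-3157047/(1243449 + 1375102) + X/((1454694 + 1011199) + 1217071) = -3157047/(1243449 + 1375102) - 531441/((1454694 + 1011199) + 1217071) = -3157047/2618551 - 531441/(2465893 + 1217071) = -3157047*1/2618551 - 531441/3682964 = -3157047/2618551 - 531441*1/3682964 = -3157047/2618551 - 531441/3682964 = -13018895809299/9644029065164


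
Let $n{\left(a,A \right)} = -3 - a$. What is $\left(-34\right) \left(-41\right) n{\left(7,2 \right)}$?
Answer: $-13940$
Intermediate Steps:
$\left(-34\right) \left(-41\right) n{\left(7,2 \right)} = \left(-34\right) \left(-41\right) \left(-3 - 7\right) = 1394 \left(-3 - 7\right) = 1394 \left(-10\right) = -13940$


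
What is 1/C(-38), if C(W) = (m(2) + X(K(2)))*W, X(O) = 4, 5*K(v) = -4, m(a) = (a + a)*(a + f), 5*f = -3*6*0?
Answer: -1/456 ≈ -0.0021930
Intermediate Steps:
f = 0 (f = (-3*6*0)/5 = (-18*0)/5 = (1/5)*0 = 0)
m(a) = 2*a**2 (m(a) = (a + a)*(a + 0) = (2*a)*a = 2*a**2)
K(v) = -4/5 (K(v) = (1/5)*(-4) = -4/5)
C(W) = 12*W (C(W) = (2*2**2 + 4)*W = (2*4 + 4)*W = (8 + 4)*W = 12*W)
1/C(-38) = 1/(12*(-38)) = 1/(-456) = -1/456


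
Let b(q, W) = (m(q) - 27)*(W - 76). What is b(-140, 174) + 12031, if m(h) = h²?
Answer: 1930185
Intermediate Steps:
b(q, W) = (-76 + W)*(-27 + q²) (b(q, W) = (q² - 27)*(W - 76) = (-27 + q²)*(-76 + W) = (-76 + W)*(-27 + q²))
b(-140, 174) + 12031 = (2052 - 76*(-140)² - 27*174 + 174*(-140)²) + 12031 = (2052 - 76*19600 - 4698 + 174*19600) + 12031 = (2052 - 1489600 - 4698 + 3410400) + 12031 = 1918154 + 12031 = 1930185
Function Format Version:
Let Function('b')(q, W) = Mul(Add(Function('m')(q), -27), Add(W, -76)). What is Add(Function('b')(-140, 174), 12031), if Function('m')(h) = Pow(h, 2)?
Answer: 1930185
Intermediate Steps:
Function('b')(q, W) = Mul(Add(-76, W), Add(-27, Pow(q, 2))) (Function('b')(q, W) = Mul(Add(Pow(q, 2), -27), Add(W, -76)) = Mul(Add(-27, Pow(q, 2)), Add(-76, W)) = Mul(Add(-76, W), Add(-27, Pow(q, 2))))
Add(Function('b')(-140, 174), 12031) = Add(Add(2052, Mul(-76, Pow(-140, 2)), Mul(-27, 174), Mul(174, Pow(-140, 2))), 12031) = Add(Add(2052, Mul(-76, 19600), -4698, Mul(174, 19600)), 12031) = Add(Add(2052, -1489600, -4698, 3410400), 12031) = Add(1918154, 12031) = 1930185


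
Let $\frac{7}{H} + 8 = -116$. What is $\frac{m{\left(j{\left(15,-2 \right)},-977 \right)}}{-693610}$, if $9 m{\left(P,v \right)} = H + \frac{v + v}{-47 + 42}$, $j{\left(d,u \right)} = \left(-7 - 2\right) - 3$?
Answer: $- \frac{242261}{3870343800} \approx -6.2594 \cdot 10^{-5}$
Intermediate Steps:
$H = - \frac{7}{124}$ ($H = \frac{7}{-8 - 116} = \frac{7}{-124} = 7 \left(- \frac{1}{124}\right) = - \frac{7}{124} \approx -0.056452$)
$j{\left(d,u \right)} = -12$ ($j{\left(d,u \right)} = -9 - 3 = -12$)
$m{\left(P,v \right)} = - \frac{7}{1116} - \frac{2 v}{45}$ ($m{\left(P,v \right)} = \frac{- \frac{7}{124} + \frac{v + v}{-47 + 42}}{9} = \frac{- \frac{7}{124} + \frac{2 v}{-5}}{9} = \frac{- \frac{7}{124} + 2 v \left(- \frac{1}{5}\right)}{9} = \frac{- \frac{7}{124} - \frac{2 v}{5}}{9} = - \frac{7}{1116} - \frac{2 v}{45}$)
$\frac{m{\left(j{\left(15,-2 \right)},-977 \right)}}{-693610} = \frac{- \frac{7}{1116} - - \frac{1954}{45}}{-693610} = \left(- \frac{7}{1116} + \frac{1954}{45}\right) \left(- \frac{1}{693610}\right) = \frac{242261}{5580} \left(- \frac{1}{693610}\right) = - \frac{242261}{3870343800}$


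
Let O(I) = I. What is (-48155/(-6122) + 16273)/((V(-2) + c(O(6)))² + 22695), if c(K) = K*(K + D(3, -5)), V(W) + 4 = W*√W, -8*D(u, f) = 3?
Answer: 797371688*I/(21427*(272*√2 + 53879*I)) ≈ 0.69065 + 0.0049309*I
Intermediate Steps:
D(u, f) = -3/8 (D(u, f) = -⅛*3 = -3/8)
V(W) = -4 + W^(3/2) (V(W) = -4 + W*√W = -4 + W^(3/2))
c(K) = K*(-3/8 + K) (c(K) = K*(K - 3/8) = K*(-3/8 + K))
(-48155/(-6122) + 16273)/((V(-2) + c(O(6)))² + 22695) = (-48155/(-6122) + 16273)/(((-4 + (-2)^(3/2)) + (⅛)*6*(-3 + 8*6))² + 22695) = (-48155*(-1/6122) + 16273)/(((-4 - 2*I*√2) + (⅛)*6*(-3 + 48))² + 22695) = (48155/6122 + 16273)/(((-4 - 2*I*√2) + (⅛)*6*45)² + 22695) = 99671461/(6122*(((-4 - 2*I*√2) + 135/4)² + 22695)) = 99671461/(6122*((119/4 - 2*I*√2)² + 22695)) = 99671461/(6122*(22695 + (119/4 - 2*I*√2)²))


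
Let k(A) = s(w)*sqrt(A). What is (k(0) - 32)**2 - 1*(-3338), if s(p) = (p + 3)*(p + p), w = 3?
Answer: 4362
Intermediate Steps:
s(p) = 2*p*(3 + p) (s(p) = (3 + p)*(2*p) = 2*p*(3 + p))
k(A) = 36*sqrt(A) (k(A) = (2*3*(3 + 3))*sqrt(A) = (2*3*6)*sqrt(A) = 36*sqrt(A))
(k(0) - 32)**2 - 1*(-3338) = (36*sqrt(0) - 32)**2 - 1*(-3338) = (36*0 - 32)**2 + 3338 = (0 - 32)**2 + 3338 = (-32)**2 + 3338 = 1024 + 3338 = 4362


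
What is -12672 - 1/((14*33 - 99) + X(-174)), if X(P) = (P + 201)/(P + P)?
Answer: -533478644/42099 ≈ -12672.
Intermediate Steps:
X(P) = (201 + P)/(2*P) (X(P) = (201 + P)/((2*P)) = (201 + P)*(1/(2*P)) = (201 + P)/(2*P))
-12672 - 1/((14*33 - 99) + X(-174)) = -12672 - 1/((14*33 - 99) + (½)*(201 - 174)/(-174)) = -12672 - 1/((462 - 99) + (½)*(-1/174)*27) = -12672 - 1/(363 - 9/116) = -12672 - 1/42099/116 = -12672 - 1*116/42099 = -12672 - 116/42099 = -533478644/42099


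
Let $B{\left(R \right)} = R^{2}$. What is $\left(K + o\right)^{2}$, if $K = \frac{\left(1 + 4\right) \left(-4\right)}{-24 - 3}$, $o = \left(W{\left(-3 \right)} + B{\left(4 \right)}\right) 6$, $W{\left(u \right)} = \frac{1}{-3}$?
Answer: $\frac{6543364}{729} \approx 8975.8$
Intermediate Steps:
$W{\left(u \right)} = - \frac{1}{3}$
$o = 94$ ($o = \left(- \frac{1}{3} + 4^{2}\right) 6 = \left(- \frac{1}{3} + 16\right) 6 = \frac{47}{3} \cdot 6 = 94$)
$K = \frac{20}{27}$ ($K = \frac{5 \left(-4\right)}{-24 - 3} = - \frac{20}{-27} = \left(-20\right) \left(- \frac{1}{27}\right) = \frac{20}{27} \approx 0.74074$)
$\left(K + o\right)^{2} = \left(\frac{20}{27} + 94\right)^{2} = \left(\frac{2558}{27}\right)^{2} = \frac{6543364}{729}$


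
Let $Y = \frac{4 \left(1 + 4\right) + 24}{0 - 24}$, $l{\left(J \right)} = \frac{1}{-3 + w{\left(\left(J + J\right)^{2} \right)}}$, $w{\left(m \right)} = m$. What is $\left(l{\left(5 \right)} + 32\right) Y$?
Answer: $- \frac{11385}{194} \approx -58.686$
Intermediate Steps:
$l{\left(J \right)} = \frac{1}{-3 + 4 J^{2}}$ ($l{\left(J \right)} = \frac{1}{-3 + \left(J + J\right)^{2}} = \frac{1}{-3 + \left(2 J\right)^{2}} = \frac{1}{-3 + 4 J^{2}}$)
$Y = - \frac{11}{6}$ ($Y = \frac{4 \cdot 5 + 24}{-24} = \left(20 + 24\right) \left(- \frac{1}{24}\right) = 44 \left(- \frac{1}{24}\right) = - \frac{11}{6} \approx -1.8333$)
$\left(l{\left(5 \right)} + 32\right) Y = \left(\frac{1}{-3 + 4 \cdot 5^{2}} + 32\right) \left(- \frac{11}{6}\right) = \left(\frac{1}{-3 + 4 \cdot 25} + 32\right) \left(- \frac{11}{6}\right) = \left(\frac{1}{-3 + 100} + 32\right) \left(- \frac{11}{6}\right) = \left(\frac{1}{97} + 32\right) \left(- \frac{11}{6}\right) = \frac{3105}{97} \left(- \frac{11}{6}\right) = - \frac{11385}{194}$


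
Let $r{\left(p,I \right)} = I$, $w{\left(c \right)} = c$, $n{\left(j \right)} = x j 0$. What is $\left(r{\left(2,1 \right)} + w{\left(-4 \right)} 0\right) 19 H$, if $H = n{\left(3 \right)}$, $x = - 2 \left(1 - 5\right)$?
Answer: $0$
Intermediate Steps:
$x = 8$ ($x = \left(-2\right) \left(-4\right) = 8$)
$n{\left(j \right)} = 0$ ($n{\left(j \right)} = 8 j 0 = 0$)
$H = 0$
$\left(r{\left(2,1 \right)} + w{\left(-4 \right)} 0\right) 19 H = \left(1 - 0\right) 19 \cdot 0 = \left(1 + 0\right) 19 \cdot 0 = 1 \cdot 19 \cdot 0 = 19 \cdot 0 = 0$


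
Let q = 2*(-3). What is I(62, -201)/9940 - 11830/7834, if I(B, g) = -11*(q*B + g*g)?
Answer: -1783524623/38934980 ≈ -45.808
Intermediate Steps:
q = -6
I(B, g) = -11*g² + 66*B (I(B, g) = -11*(-6*B + g*g) = -11*(-6*B + g²) = -11*(g² - 6*B) = -11*g² + 66*B)
I(62, -201)/9940 - 11830/7834 = (-11*(-201)² + 66*62)/9940 - 11830/7834 = (-11*40401 + 4092)*(1/9940) - 11830*1/7834 = (-444411 + 4092)*(1/9940) - 5915/3917 = -440319*1/9940 - 5915/3917 = -440319/9940 - 5915/3917 = -1783524623/38934980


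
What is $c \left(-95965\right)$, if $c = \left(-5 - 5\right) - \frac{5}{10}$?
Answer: $\frac{2015265}{2} \approx 1.0076 \cdot 10^{6}$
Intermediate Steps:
$c = - \frac{21}{2}$ ($c = -10 - \frac{1}{2} = - \frac{21}{2} \approx -10.5$)
$c \left(-95965\right) = \left(- \frac{21}{2}\right) \left(-95965\right) = \frac{2015265}{2}$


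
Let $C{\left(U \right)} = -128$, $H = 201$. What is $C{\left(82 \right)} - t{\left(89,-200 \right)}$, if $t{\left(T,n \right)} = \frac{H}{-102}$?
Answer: $- \frac{4285}{34} \approx -126.03$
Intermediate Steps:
$t{\left(T,n \right)} = - \frac{67}{34}$ ($t{\left(T,n \right)} = \frac{201}{-102} = 201 \left(- \frac{1}{102}\right) = - \frac{67}{34}$)
$C{\left(82 \right)} - t{\left(89,-200 \right)} = -128 - - \frac{67}{34} = -128 + \frac{67}{34} = - \frac{4285}{34}$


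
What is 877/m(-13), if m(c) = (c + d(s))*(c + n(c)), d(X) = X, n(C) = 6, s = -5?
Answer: 877/126 ≈ 6.9603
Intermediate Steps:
m(c) = (-5 + c)*(6 + c) (m(c) = (c - 5)*(c + 6) = (-5 + c)*(6 + c))
877/m(-13) = 877/(-30 - 13 + (-13)²) = 877/(-30 - 13 + 169) = 877/126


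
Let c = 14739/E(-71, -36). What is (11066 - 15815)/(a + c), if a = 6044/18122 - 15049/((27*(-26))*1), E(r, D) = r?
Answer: 164979661626/6455388055 ≈ 25.557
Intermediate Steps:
a = 10652341/489294 (a = 6044*(1/18122) - 15049/((-702*1)) = 3022/9061 - 15049/(-702) = 3022/9061 - 15049*(-1/702) = 3022/9061 + 15049/702 = 10652341/489294 ≈ 21.771)
c = -14739/71 (c = 14739/(-71) = 14739*(-1/71) = -14739/71 ≈ -207.59)
(11066 - 15815)/(a + c) = (11066 - 15815)/(10652341/489294 - 14739/71) = -4749/(-6455388055/34739874) = -4749*(-34739874/6455388055) = 164979661626/6455388055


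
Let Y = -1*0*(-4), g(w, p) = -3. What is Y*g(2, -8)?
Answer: 0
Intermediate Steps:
Y = 0 (Y = 0*(-4) = 0)
Y*g(2, -8) = 0*(-3) = 0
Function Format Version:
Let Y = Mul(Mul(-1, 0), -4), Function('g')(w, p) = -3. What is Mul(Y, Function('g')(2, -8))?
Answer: 0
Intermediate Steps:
Y = 0 (Y = Mul(0, -4) = 0)
Mul(Y, Function('g')(2, -8)) = Mul(0, -3) = 0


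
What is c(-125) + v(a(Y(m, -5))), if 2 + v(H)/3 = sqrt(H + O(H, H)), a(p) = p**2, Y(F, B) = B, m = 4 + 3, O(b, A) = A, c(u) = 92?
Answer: 86 + 15*sqrt(2) ≈ 107.21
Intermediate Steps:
m = 7
v(H) = -6 + 3*sqrt(2)*sqrt(H) (v(H) = -6 + 3*sqrt(H + H) = -6 + 3*sqrt(2*H) = -6 + 3*(sqrt(2)*sqrt(H)) = -6 + 3*sqrt(2)*sqrt(H))
c(-125) + v(a(Y(m, -5))) = 92 + (-6 + 3*sqrt(2)*sqrt((-5)**2)) = 92 + (-6 + 3*sqrt(2)*sqrt(25)) = 92 + (-6 + 3*sqrt(2)*5) = 92 + (-6 + 15*sqrt(2)) = 86 + 15*sqrt(2)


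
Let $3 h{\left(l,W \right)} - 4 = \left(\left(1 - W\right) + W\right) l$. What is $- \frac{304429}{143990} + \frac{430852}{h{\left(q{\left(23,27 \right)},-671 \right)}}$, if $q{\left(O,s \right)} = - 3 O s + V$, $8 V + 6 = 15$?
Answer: $- \frac{1493445835747}{2140123370} \approx -697.83$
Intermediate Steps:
$V = \frac{9}{8}$ ($V = - \frac{3}{4} + \frac{1}{8} \cdot 15 = - \frac{3}{4} + \frac{15}{8} = \frac{9}{8} \approx 1.125$)
$q{\left(O,s \right)} = \frac{9}{8} - 3 O s$ ($q{\left(O,s \right)} = - 3 O s + \frac{9}{8} = \frac{9}{8} - 3 O s$)
$h{\left(l,W \right)} = \frac{4}{3} + \frac{l}{3}$ ($h{\left(l,W \right)} = \frac{4}{3} + \frac{\left(\left(1 - W\right) + W\right) l}{3} = \frac{4}{3} + \frac{1 l}{3} = \frac{4}{3} + \frac{l}{3}$)
$- \frac{304429}{143990} + \frac{430852}{h{\left(q{\left(23,27 \right)},-671 \right)}} = - \frac{304429}{143990} + \frac{430852}{\frac{4}{3} + \frac{\frac{9}{8} - 69 \cdot 27}{3}} = \left(-304429\right) \frac{1}{143990} + \frac{430852}{\frac{4}{3} + \frac{\frac{9}{8} - 1863}{3}} = - \frac{304429}{143990} + \frac{430852}{\frac{4}{3} + \frac{1}{3} \left(- \frac{14895}{8}\right)} = - \frac{304429}{143990} + \frac{430852}{\frac{4}{3} - \frac{4965}{8}} = - \frac{304429}{143990} + \frac{430852}{- \frac{14863}{24}} = - \frac{304429}{143990} + 430852 \left(- \frac{24}{14863}\right) = - \frac{304429}{143990} - \frac{10340448}{14863} = - \frac{1493445835747}{2140123370}$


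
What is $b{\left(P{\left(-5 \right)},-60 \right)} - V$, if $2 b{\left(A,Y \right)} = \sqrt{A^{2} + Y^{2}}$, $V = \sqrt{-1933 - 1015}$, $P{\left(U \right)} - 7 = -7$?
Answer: $30 - 2 i \sqrt{737} \approx 30.0 - 54.295 i$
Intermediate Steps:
$P{\left(U \right)} = 0$ ($P{\left(U \right)} = 7 - 7 = 0$)
$V = 2 i \sqrt{737}$ ($V = \sqrt{-2948} = 2 i \sqrt{737} \approx 54.295 i$)
$b{\left(A,Y \right)} = \frac{\sqrt{A^{2} + Y^{2}}}{2}$
$b{\left(P{\left(-5 \right)},-60 \right)} - V = \frac{\sqrt{0^{2} + \left(-60\right)^{2}}}{2} - 2 i \sqrt{737} = \frac{\sqrt{0 + 3600}}{2} - 2 i \sqrt{737} = \frac{\sqrt{3600}}{2} - 2 i \sqrt{737} = \frac{1}{2} \cdot 60 - 2 i \sqrt{737} = 30 - 2 i \sqrt{737}$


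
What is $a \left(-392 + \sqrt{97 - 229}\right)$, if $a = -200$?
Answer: $78400 - 400 i \sqrt{33} \approx 78400.0 - 2297.8 i$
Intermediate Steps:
$a \left(-392 + \sqrt{97 - 229}\right) = - 200 \left(-392 + \sqrt{97 - 229}\right) = - 200 \left(-392 + \sqrt{-132}\right) = - 200 \left(-392 + 2 i \sqrt{33}\right) = 78400 - 400 i \sqrt{33}$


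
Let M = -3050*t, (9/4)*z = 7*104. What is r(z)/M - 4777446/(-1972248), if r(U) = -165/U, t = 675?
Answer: 8839868485947/3649316216000 ≈ 2.4223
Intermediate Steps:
z = 2912/9 (z = 4*(7*104)/9 = (4/9)*728 = 2912/9 ≈ 323.56)
M = -2058750 (M = -3050*675 = -2058750)
r(z)/M - 4777446/(-1972248) = -165/2912/9/(-2058750) - 4777446/(-1972248) = -165*9/2912*(-1/2058750) - 4777446*(-1/1972248) = -1485/2912*(-1/2058750) + 796241/328708 = 11/44408000 + 796241/328708 = 8839868485947/3649316216000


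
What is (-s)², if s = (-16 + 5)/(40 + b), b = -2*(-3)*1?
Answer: 121/2116 ≈ 0.057183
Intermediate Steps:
b = 6 (b = 6*1 = 6)
s = -11/46 (s = (-16 + 5)/(40 + 6) = -11/46 ≈ -0.23913)
(-s)² = (-1*(-11/46))² = (11/46)² = 121/2116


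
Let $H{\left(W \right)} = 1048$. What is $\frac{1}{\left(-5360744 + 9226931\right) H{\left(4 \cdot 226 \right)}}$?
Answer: $\frac{1}{4051763976} \approx 2.4681 \cdot 10^{-10}$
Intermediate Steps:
$\frac{1}{\left(-5360744 + 9226931\right) H{\left(4 \cdot 226 \right)}} = \frac{1}{\left(-5360744 + 9226931\right) 1048} = \frac{1}{3866187} \cdot \frac{1}{1048} = \frac{1}{4051763976}$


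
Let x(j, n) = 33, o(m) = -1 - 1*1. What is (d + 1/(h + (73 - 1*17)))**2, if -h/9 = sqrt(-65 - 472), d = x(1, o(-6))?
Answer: 2*(-21974716*I + 549153*sqrt(537))/(-40361*I + 1008*sqrt(537)) ≈ 1089.1 + 0.29519*I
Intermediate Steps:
o(m) = -2 (o(m) = -1 - 1 = -2)
d = 33
h = -9*I*sqrt(537) (h = -9*sqrt(-65 - 472) = -9*I*sqrt(537) ≈ -208.56*I)
(d + 1/(h + (73 - 1*17)))**2 = (33 + 1/(-9*I*sqrt(537) + (73 - 1*17)))**2 = (33 + 1/(-9*I*sqrt(537) + (73 - 17)))**2 = (33 + 1/(-9*I*sqrt(537) + 56))**2 = (33 + 1/(56 - 9*I*sqrt(537)))**2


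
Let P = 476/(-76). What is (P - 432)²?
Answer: 69338929/361 ≈ 1.9207e+5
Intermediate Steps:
P = -119/19 (P = 476*(-1/76) = -119/19 ≈ -6.2632)
(P - 432)² = (-119/19 - 432)² = (-8327/19)² = 69338929/361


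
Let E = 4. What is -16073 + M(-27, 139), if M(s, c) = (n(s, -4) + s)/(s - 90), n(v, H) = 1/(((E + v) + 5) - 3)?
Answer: -39490793/2457 ≈ -16073.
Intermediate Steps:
n(v, H) = 1/(6 + v) (n(v, H) = 1/(((4 + v) + 5) - 3) = 1/((9 + v) - 3) = 1/(6 + v))
M(s, c) = (s + 1/(6 + s))/(-90 + s) (M(s, c) = (1/(6 + s) + s)/(s - 90) = (s + 1/(6 + s))/(-90 + s))
-16073 + M(-27, 139) = -16073 + (1 - 27*(6 - 27))/((-90 - 27)*(6 - 27)) = -16073 + (1 - 27*(-21))/(-117*(-21)) = -16073 - 1/117*(-1/21)*(1 + 567) = -16073 - 1/117*(-1/21)*568 = -16073 + 568/2457 = -39490793/2457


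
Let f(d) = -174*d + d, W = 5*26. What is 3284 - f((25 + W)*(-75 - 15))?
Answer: -2410066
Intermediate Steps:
W = 130
f(d) = -173*d
3284 - f((25 + W)*(-75 - 15)) = 3284 - (-173)*(25 + 130)*(-75 - 15) = 3284 - (-173)*155*(-90) = 3284 - (-173)*(-13950) = 3284 - 1*2413350 = 3284 - 2413350 = -2410066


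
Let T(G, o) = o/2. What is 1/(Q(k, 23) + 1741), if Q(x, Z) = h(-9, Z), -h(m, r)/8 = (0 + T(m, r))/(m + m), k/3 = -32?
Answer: 9/15715 ≈ 0.00057270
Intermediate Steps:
k = -96 (k = 3*(-32) = -96)
T(G, o) = o/2 (T(G, o) = o*(1/2) = o/2)
h(m, r) = -2*r/m (h(m, r) = -8*(0 + r/2)/(m + m) = -8*r/2/(2*m) = -8*r/2*1/(2*m) = -2*r/m)
Q(x, Z) = 2*Z/9 (Q(x, Z) = -2*Z/(-9) = -2*Z*(-1/9) = 2*Z/9)
1/(Q(k, 23) + 1741) = 1/((2/9)*23 + 1741) = 1/(46/9 + 1741) = 1/(15715/9) = 9/15715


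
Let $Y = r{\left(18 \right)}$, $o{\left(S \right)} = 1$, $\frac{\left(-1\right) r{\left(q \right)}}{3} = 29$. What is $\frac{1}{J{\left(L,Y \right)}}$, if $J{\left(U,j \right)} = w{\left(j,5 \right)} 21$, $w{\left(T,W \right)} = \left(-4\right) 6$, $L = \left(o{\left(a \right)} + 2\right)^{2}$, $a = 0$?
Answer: $- \frac{1}{504} \approx -0.0019841$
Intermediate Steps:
$r{\left(q \right)} = -87$ ($r{\left(q \right)} = \left(-3\right) 29 = -87$)
$Y = -87$
$L = 9$ ($L = \left(1 + 2\right)^{2} = 3^{2} = 9$)
$w{\left(T,W \right)} = -24$
$J{\left(U,j \right)} = -504$ ($J{\left(U,j \right)} = \left(-24\right) 21 = -504$)
$\frac{1}{J{\left(L,Y \right)}} = \frac{1}{-504} = - \frac{1}{504}$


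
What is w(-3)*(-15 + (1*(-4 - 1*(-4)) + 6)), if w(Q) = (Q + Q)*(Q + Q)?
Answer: -324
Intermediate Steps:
w(Q) = 4*Q² (w(Q) = (2*Q)*(2*Q) = 4*Q²)
w(-3)*(-15 + (1*(-4 - 1*(-4)) + 6)) = (4*(-3)²)*(-15 + (1*(-4 - 1*(-4)) + 6)) = (4*9)*(-15 + (1*(-4 + 4) + 6)) = 36*(-15 + (1*0 + 6)) = 36*(-15 + (0 + 6)) = 36*(-15 + 6) = 36*(-9) = -324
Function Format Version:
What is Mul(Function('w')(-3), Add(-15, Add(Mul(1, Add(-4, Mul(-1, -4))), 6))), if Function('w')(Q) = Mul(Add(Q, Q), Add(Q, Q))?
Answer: -324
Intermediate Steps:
Function('w')(Q) = Mul(4, Pow(Q, 2)) (Function('w')(Q) = Mul(Mul(2, Q), Mul(2, Q)) = Mul(4, Pow(Q, 2)))
Mul(Function('w')(-3), Add(-15, Add(Mul(1, Add(-4, Mul(-1, -4))), 6))) = Mul(Mul(4, Pow(-3, 2)), Add(-15, Add(Mul(1, Add(-4, Mul(-1, -4))), 6))) = Mul(Mul(4, 9), Add(-15, Add(Mul(1, Add(-4, 4)), 6))) = Mul(36, Add(-15, Add(Mul(1, 0), 6))) = Mul(36, Add(-15, Add(0, 6))) = Mul(36, Add(-15, 6)) = Mul(36, -9) = -324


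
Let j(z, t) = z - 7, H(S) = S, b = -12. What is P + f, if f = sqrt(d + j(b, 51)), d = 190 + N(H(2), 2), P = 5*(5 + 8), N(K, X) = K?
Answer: 65 + sqrt(173) ≈ 78.153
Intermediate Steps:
j(z, t) = -7 + z
P = 65 (P = 5*13 = 65)
d = 192 (d = 190 + 2 = 192)
f = sqrt(173) (f = sqrt(192 + (-7 - 12)) = sqrt(192 - 19) = sqrt(173) ≈ 13.153)
P + f = 65 + sqrt(173)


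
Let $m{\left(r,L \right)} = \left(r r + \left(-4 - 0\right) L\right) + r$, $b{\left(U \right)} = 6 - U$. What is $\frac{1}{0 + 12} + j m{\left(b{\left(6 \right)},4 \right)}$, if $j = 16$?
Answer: $- \frac{3071}{12} \approx -255.92$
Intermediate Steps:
$m{\left(r,L \right)} = r + r^{2} - 4 L$ ($m{\left(r,L \right)} = \left(r^{2} + \left(-4 + 0\right) L\right) + r = \left(r^{2} - 4 L\right) + r = r + r^{2} - 4 L$)
$\frac{1}{0 + 12} + j m{\left(b{\left(6 \right)},4 \right)} = \frac{1}{0 + 12} + 16 \left(\left(6 - 6\right) + \left(6 - 6\right)^{2} - 16\right) = \frac{1}{12} + 16 \left(\left(6 - 6\right) + \left(6 - 6\right)^{2} - 16\right) = \frac{1}{12} + 16 \left(0 + 0^{2} - 16\right) = \frac{1}{12} + 16 \left(0 + 0 - 16\right) = \frac{1}{12} + 16 \left(-16\right) = \frac{1}{12} - 256 = - \frac{3071}{12}$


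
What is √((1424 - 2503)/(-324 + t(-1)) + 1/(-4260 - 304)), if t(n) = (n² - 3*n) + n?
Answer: √1803555235335/732522 ≈ 1.8333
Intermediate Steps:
t(n) = n² - 2*n
√((1424 - 2503)/(-324 + t(-1)) + 1/(-4260 - 304)) = √((1424 - 2503)/(-324 - (-2 - 1)) + 1/(-4260 - 304)) = √(-1079/(-324 - 1*(-3)) + 1/(-4564)) = √(-1079/(-324 + 3) - 1/4564) = √(-1079/(-321) - 1/4564) = √(-1079*(-1/321) - 1/4564) = √(1079/321 - 1/4564) = √(4924235/1465044) = √1803555235335/732522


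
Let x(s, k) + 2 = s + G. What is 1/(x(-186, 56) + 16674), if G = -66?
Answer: 1/16420 ≈ 6.0901e-5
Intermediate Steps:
x(s, k) = -68 + s (x(s, k) = -2 + (s - 66) = -2 + (-66 + s) = -68 + s)
1/(x(-186, 56) + 16674) = 1/((-68 - 186) + 16674) = 1/(-254 + 16674) = 1/16420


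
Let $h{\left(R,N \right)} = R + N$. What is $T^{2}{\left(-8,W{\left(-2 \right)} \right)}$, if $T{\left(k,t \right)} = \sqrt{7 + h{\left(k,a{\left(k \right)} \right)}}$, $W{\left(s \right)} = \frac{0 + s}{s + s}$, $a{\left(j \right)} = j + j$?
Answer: $-17$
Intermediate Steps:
$a{\left(j \right)} = 2 j$
$h{\left(R,N \right)} = N + R$
$W{\left(s \right)} = \frac{1}{2}$ ($W{\left(s \right)} = \frac{s}{2 s} = s \frac{1}{2 s} = \frac{1}{2}$)
$T{\left(k,t \right)} = \sqrt{7 + 3 k}$ ($T{\left(k,t \right)} = \sqrt{7 + \left(2 k + k\right)} = \sqrt{7 + 3 k}$)
$T^{2}{\left(-8,W{\left(-2 \right)} \right)} = \left(\sqrt{7 + 3 \left(-8\right)}\right)^{2} = \left(\sqrt{7 - 24}\right)^{2} = \left(\sqrt{-17}\right)^{2} = \left(i \sqrt{17}\right)^{2} = -17$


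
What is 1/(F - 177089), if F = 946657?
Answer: 1/769568 ≈ 1.2994e-6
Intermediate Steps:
1/(F - 177089) = 1/(946657 - 177089) = 1/769568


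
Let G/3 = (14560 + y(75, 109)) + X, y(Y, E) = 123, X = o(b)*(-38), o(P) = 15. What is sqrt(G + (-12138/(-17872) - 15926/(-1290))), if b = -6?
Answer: sqrt(351738524500366290)/2881860 ≈ 205.80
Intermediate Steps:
X = -570 (X = 15*(-38) = -570)
G = 42339 (G = 3*((14560 + 123) - 570) = 3*(14683 - 570) = 3*14113 = 42339)
sqrt(G + (-12138/(-17872) - 15926/(-1290))) = sqrt(42339 + (-12138/(-17872) - 15926/(-1290))) = sqrt(42339 + (-12138*(-1/17872) - 15926*(-1/1290))) = sqrt(42339 + (6069/8936 + 7963/645)) = sqrt(42339 + 75071873/5763720) = sqrt(244105212953/5763720) = sqrt(351738524500366290)/2881860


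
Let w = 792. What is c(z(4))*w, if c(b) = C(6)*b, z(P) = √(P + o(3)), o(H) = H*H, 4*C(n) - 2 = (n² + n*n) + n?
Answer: 15840*√13 ≈ 57112.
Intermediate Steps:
C(n) = ½ + n²/2 + n/4 (C(n) = ½ + ((n² + n*n) + n)/4 = ½ + ((n² + n²) + n)/4 = ½ + (2*n² + n)/4 = ½ + (n + 2*n²)/4 = ½ + (n²/2 + n/4) = ½ + n²/2 + n/4)
o(H) = H²
z(P) = √(9 + P) (z(P) = √(P + 3²) = √(P + 9) = √(9 + P))
c(b) = 20*b (c(b) = (½ + (½)*6² + (¼)*6)*b = (½ + (½)*36 + 3/2)*b = (½ + 18 + 3/2)*b = 20*b)
c(z(4))*w = (20*√(9 + 4))*792 = (20*√13)*792 = 15840*√13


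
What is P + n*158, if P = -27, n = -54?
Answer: -8559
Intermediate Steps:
P + n*158 = -27 - 54*158 = -27 - 8532 = -8559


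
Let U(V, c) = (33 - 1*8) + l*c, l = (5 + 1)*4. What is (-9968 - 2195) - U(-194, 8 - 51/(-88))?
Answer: -136333/11 ≈ -12394.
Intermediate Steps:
l = 24 (l = 6*4 = 24)
U(V, c) = 25 + 24*c (U(V, c) = (33 - 1*8) + 24*c = (33 - 8) + 24*c = 25 + 24*c)
(-9968 - 2195) - U(-194, 8 - 51/(-88)) = (-9968 - 2195) - (25 + 24*(8 - 51/(-88))) = -12163 - (25 + 24*(8 - 51*(-1/88))) = -12163 - (25 + 24*(8 + 51/88)) = -12163 - (25 + 24*(755/88)) = -12163 - (25 + 2265/11) = -12163 - 1*2540/11 = -12163 - 2540/11 = -136333/11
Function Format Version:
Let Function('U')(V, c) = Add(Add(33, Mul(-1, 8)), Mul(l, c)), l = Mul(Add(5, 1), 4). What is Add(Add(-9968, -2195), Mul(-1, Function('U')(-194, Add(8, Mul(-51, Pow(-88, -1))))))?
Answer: Rational(-136333, 11) ≈ -12394.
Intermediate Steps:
l = 24 (l = Mul(6, 4) = 24)
Function('U')(V, c) = Add(25, Mul(24, c)) (Function('U')(V, c) = Add(Add(33, Mul(-1, 8)), Mul(24, c)) = Add(Add(33, -8), Mul(24, c)) = Add(25, Mul(24, c)))
Add(Add(-9968, -2195), Mul(-1, Function('U')(-194, Add(8, Mul(-51, Pow(-88, -1)))))) = Add(Add(-9968, -2195), Mul(-1, Add(25, Mul(24, Add(8, Mul(-51, Pow(-88, -1))))))) = Add(-12163, Mul(-1, Add(25, Mul(24, Add(8, Mul(-51, Rational(-1, 88))))))) = Add(-12163, Mul(-1, Add(25, Mul(24, Add(8, Rational(51, 88)))))) = Add(-12163, Mul(-1, Add(25, Mul(24, Rational(755, 88))))) = Add(-12163, Mul(-1, Add(25, Rational(2265, 11)))) = Add(-12163, Mul(-1, Rational(2540, 11))) = Add(-12163, Rational(-2540, 11)) = Rational(-136333, 11)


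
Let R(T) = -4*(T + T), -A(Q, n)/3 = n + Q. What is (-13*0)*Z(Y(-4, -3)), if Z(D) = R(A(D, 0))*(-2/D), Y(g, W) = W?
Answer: 0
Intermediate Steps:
A(Q, n) = -3*Q - 3*n (A(Q, n) = -3*(n + Q) = -3*(Q + n) = -3*Q - 3*n)
R(T) = -8*T
Z(D) = -48 (Z(D) = (-8*(-3*D - 3*0))*(-2/D) = (-8*(-3*D + 0))*(-2/D) = (-(-24)*D)*(-2/D) = (24*D)*(-2/D) = -48)
(-13*0)*Z(Y(-4, -3)) = -13*0*(-48) = 0*(-48) = 0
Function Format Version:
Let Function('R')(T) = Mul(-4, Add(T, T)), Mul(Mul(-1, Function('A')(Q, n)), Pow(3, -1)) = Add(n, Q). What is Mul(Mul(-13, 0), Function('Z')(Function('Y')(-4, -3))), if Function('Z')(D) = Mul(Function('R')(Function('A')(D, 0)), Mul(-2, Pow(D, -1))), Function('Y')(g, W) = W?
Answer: 0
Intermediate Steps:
Function('A')(Q, n) = Add(Mul(-3, Q), Mul(-3, n)) (Function('A')(Q, n) = Mul(-3, Add(n, Q)) = Mul(-3, Add(Q, n)) = Add(Mul(-3, Q), Mul(-3, n)))
Function('R')(T) = Mul(-8, T) (Function('R')(T) = Mul(-4, Mul(2, T)) = Mul(-8, T))
Function('Z')(D) = -48 (Function('Z')(D) = Mul(Mul(-8, Add(Mul(-3, D), Mul(-3, 0))), Mul(-2, Pow(D, -1))) = Mul(Mul(-8, Add(Mul(-3, D), 0)), Mul(-2, Pow(D, -1))) = Mul(Mul(-8, Mul(-3, D)), Mul(-2, Pow(D, -1))) = Mul(Mul(24, D), Mul(-2, Pow(D, -1))) = -48)
Mul(Mul(-13, 0), Function('Z')(Function('Y')(-4, -3))) = Mul(Mul(-13, 0), -48) = Mul(0, -48) = 0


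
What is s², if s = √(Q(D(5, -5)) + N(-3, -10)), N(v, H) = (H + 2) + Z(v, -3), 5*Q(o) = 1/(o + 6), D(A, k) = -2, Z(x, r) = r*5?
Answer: -459/20 ≈ -22.950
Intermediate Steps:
Z(x, r) = 5*r
Q(o) = 1/(5*(6 + o)) (Q(o) = 1/(5*(o + 6)) = 1/(5*(6 + o)))
N(v, H) = -13 + H (N(v, H) = (H + 2) + 5*(-3) = (2 + H) - 15 = -13 + H)
s = 3*I*√255/10 (s = √(1/(5*(6 - 2)) + (-13 - 10)) = √((⅕)/4 - 23) = √((⅕)*(¼) - 23) = √(1/20 - 23) = √(-459/20) = 3*I*√255/10 ≈ 4.7906*I)
s² = (3*I*√255/10)² = -459/20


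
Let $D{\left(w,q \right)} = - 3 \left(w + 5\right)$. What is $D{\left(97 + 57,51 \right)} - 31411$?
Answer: $-31888$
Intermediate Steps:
$D{\left(w,q \right)} = -15 - 3 w$ ($D{\left(w,q \right)} = - 3 \left(5 + w\right) = - (15 + 3 w) = -15 - 3 w$)
$D{\left(97 + 57,51 \right)} - 31411 = \left(-15 - 3 \left(97 + 57\right)\right) - 31411 = \left(-15 - 462\right) - 31411 = -477 - 31411 = -31888$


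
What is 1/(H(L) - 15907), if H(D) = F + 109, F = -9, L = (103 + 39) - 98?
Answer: -1/15807 ≈ -6.3263e-5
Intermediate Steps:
L = 44 (L = 142 - 98 = 44)
H(D) = 100 (H(D) = -9 + 109 = 100)
1/(H(L) - 15907) = 1/(100 - 15907) = 1/(-15807) = -1/15807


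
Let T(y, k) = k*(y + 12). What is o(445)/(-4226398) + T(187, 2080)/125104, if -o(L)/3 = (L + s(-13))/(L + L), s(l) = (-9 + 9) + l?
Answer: 24327466401206/7352780826545 ≈ 3.3086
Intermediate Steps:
s(l) = l (s(l) = 0 + l = l)
T(y, k) = k*(12 + y)
o(L) = -3*(-13 + L)/(2*L) (o(L) = -3*(L - 13)/(L + L) = -3*(-13 + L)/(2*L))
o(445)/(-4226398) + T(187, 2080)/125104 = ((3/2)*(13 - 1*445)/445)/(-4226398) + (2080*(12 + 187))/125104 = ((3/2)*(1/445)*(13 - 445))*(-1/4226398) + (2080*199)*(1/125104) = ((3/2)*(1/445)*(-432))*(-1/4226398) + 413920*(1/125104) = -648/445*(-1/4226398) + 25870/7819 = 324/940373555 + 25870/7819 = 24327466401206/7352780826545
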